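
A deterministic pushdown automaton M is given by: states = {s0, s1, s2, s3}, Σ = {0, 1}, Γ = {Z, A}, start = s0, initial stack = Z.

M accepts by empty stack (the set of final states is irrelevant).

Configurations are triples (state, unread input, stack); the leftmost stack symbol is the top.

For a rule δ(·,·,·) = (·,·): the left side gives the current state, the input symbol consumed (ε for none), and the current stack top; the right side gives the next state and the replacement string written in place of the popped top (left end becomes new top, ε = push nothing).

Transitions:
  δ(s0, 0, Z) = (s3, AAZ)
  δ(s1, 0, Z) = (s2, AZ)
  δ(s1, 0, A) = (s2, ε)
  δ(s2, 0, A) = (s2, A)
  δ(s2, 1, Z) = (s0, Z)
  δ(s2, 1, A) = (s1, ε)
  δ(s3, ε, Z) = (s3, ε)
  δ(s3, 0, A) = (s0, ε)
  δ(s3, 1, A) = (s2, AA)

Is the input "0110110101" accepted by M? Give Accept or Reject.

Reject

(s0, 0110110101, Z)
  read 0, top Z: go to s3, push AAZ → (s3, 110110101, AAZ)
  read 1, top A: go to s2, push AA → (s2, 10110101, AAAZ)
  read 1, top A: go to s1, push ε → (s1, 0110101, AAZ)
  read 0, top A: go to s2, push ε → (s2, 110101, AZ)
  read 1, top A: go to s1, push ε → (s1, 10101, Z)
No transition applies at (s1, 10101, Z); input not fully consumed.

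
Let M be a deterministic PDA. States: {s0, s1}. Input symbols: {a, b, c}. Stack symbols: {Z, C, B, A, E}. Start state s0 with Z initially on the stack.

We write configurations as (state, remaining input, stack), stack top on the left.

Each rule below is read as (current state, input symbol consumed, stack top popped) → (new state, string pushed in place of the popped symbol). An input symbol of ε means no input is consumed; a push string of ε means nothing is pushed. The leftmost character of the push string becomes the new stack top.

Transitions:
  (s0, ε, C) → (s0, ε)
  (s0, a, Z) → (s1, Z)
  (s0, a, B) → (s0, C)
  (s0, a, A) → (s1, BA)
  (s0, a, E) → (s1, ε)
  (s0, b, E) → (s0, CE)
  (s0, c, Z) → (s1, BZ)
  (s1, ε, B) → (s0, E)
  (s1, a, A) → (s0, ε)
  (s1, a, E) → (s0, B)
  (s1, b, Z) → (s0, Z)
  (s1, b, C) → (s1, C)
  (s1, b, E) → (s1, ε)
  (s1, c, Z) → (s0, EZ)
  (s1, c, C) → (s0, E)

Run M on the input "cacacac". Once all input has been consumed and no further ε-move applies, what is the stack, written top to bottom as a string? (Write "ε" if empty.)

EZ

(s0, cacacac, Z)
  read c, top Z: go to s1, push BZ → (s1, acacac, BZ)
  ε-move, top B: go to s0, push E → (s0, acacac, EZ)
  read a, top E: go to s1, push ε → (s1, cacac, Z)
  read c, top Z: go to s0, push EZ → (s0, acac, EZ)
  read a, top E: go to s1, push ε → (s1, cac, Z)
  read c, top Z: go to s0, push EZ → (s0, ac, EZ)
  read a, top E: go to s1, push ε → (s1, c, Z)
  read c, top Z: go to s0, push EZ → (s0, ε, EZ)
All input consumed in state s0 with stack EZ.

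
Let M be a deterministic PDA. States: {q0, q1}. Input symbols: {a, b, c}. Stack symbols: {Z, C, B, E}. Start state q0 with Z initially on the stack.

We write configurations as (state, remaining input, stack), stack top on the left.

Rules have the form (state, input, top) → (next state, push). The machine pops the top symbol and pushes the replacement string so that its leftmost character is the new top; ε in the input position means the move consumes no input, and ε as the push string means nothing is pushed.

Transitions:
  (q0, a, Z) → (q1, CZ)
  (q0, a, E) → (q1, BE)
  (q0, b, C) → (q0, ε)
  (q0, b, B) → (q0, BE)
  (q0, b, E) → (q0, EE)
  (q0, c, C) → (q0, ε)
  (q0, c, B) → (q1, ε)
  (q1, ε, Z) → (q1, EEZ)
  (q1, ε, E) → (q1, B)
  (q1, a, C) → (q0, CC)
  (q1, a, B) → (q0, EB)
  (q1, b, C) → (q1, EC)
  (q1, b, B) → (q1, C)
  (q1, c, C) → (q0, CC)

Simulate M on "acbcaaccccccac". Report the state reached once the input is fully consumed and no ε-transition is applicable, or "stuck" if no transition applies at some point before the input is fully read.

stuck

(q0, acbcaaccccccac, Z)
  read a, top Z: go to q1, push CZ → (q1, cbcaaccccccac, CZ)
  read c, top C: go to q0, push CC → (q0, bcaaccccccac, CCZ)
  read b, top C: go to q0, push ε → (q0, caaccccccac, CZ)
  read c, top C: go to q0, push ε → (q0, aaccccccac, Z)
  read a, top Z: go to q1, push CZ → (q1, accccccac, CZ)
  read a, top C: go to q0, push CC → (q0, ccccccac, CCZ)
  read c, top C: go to q0, push ε → (q0, cccccac, CZ)
  read c, top C: go to q0, push ε → (q0, ccccac, Z)
No transition for (q0, c, top Z); M blocks with input ccccac remaining.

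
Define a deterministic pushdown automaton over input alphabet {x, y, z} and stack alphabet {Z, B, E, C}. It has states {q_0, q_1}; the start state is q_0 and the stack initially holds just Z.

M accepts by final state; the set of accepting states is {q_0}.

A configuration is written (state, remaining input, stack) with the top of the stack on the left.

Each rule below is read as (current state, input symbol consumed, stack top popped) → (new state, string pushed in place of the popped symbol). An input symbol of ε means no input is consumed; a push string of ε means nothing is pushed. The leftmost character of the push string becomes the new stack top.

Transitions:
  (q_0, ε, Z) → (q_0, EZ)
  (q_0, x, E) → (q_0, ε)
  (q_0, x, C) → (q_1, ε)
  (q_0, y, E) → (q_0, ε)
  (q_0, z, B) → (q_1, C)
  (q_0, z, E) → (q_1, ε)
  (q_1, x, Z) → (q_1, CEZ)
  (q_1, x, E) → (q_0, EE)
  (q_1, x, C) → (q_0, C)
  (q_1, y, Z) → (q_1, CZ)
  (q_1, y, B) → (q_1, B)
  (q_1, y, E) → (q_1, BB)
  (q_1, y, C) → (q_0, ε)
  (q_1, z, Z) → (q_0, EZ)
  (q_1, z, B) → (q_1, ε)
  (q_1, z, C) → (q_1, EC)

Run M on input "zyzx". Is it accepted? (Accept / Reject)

Accept

(q_0, zyzx, Z)
  ε-move, top Z: go to q_0, push EZ → (q_0, zyzx, EZ)
  read z, top E: go to q_1, push ε → (q_1, yzx, Z)
  read y, top Z: go to q_1, push CZ → (q_1, zx, CZ)
  read z, top C: go to q_1, push EC → (q_1, x, ECZ)
  read x, top E: go to q_0, push EE → (q_0, ε, EECZ)
All input consumed; state q_0 ∈ F.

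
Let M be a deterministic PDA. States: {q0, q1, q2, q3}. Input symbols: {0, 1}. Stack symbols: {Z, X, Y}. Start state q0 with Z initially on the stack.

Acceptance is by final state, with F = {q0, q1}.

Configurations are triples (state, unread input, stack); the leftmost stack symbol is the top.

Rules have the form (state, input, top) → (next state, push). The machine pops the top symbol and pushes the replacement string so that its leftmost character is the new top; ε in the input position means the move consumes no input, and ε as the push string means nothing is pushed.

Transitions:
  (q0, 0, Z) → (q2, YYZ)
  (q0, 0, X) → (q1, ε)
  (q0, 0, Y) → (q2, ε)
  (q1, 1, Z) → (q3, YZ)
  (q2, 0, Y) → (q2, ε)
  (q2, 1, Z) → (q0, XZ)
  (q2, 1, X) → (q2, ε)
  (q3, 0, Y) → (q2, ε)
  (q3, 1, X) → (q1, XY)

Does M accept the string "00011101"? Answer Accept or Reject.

(q0, 00011101, Z)
  read 0, top Z: go to q2, push YYZ → (q2, 0011101, YYZ)
  read 0, top Y: go to q2, push ε → (q2, 011101, YZ)
  read 0, top Y: go to q2, push ε → (q2, 11101, Z)
  read 1, top Z: go to q0, push XZ → (q0, 1101, XZ)
No transition applies at (q0, 1101, XZ); input not fully consumed.

Reject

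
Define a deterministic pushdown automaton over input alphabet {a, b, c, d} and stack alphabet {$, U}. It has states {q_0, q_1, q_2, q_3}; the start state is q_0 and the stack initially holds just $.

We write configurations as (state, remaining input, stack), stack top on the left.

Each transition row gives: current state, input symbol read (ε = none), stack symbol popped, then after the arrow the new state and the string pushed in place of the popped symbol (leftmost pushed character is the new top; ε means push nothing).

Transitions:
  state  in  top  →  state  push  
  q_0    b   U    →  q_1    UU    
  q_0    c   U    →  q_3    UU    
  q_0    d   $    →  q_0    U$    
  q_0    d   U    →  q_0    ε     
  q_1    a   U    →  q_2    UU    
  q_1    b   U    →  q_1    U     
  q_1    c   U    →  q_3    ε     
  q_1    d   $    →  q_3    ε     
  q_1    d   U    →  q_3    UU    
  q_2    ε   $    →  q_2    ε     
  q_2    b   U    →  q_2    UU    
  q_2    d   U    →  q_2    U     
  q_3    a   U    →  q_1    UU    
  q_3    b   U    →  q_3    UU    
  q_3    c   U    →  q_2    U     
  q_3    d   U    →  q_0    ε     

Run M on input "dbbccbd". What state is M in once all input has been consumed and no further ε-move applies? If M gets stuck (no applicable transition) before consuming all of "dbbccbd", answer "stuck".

(q_0, dbbccbd, $) ⊢ (q_0, bbccbd, U$) ⊢ (q_1, bccbd, UU$) ⊢ (q_1, ccbd, UU$) ⊢ (q_3, cbd, U$) ⊢ (q_2, bd, U$) ⊢ (q_2, d, UU$) ⊢ (q_2, ε, UU$)
All input consumed; M is in state q_2.

q_2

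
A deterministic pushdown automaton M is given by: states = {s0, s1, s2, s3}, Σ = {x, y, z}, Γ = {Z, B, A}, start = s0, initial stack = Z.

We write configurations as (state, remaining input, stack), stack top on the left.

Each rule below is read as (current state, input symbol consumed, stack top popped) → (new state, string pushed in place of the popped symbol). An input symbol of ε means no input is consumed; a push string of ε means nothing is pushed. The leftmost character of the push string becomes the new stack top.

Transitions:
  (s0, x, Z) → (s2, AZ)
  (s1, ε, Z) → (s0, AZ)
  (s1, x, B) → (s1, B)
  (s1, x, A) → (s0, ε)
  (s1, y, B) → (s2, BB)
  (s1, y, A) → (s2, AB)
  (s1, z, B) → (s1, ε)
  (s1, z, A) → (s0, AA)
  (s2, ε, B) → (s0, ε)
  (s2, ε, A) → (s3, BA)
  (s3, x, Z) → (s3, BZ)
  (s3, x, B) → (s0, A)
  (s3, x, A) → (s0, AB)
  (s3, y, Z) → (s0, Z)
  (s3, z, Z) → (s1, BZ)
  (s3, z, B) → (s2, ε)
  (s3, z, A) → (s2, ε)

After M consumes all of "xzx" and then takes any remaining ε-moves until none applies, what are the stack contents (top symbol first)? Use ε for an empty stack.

AAZ

(s0, xzx, Z)
  read x, top Z: go to s2, push AZ → (s2, zx, AZ)
  ε-move, top A: go to s3, push BA → (s3, zx, BAZ)
  read z, top B: go to s2, push ε → (s2, x, AZ)
  ε-move, top A: go to s3, push BA → (s3, x, BAZ)
  read x, top B: go to s0, push A → (s0, ε, AAZ)
All input consumed in state s0 with stack AAZ.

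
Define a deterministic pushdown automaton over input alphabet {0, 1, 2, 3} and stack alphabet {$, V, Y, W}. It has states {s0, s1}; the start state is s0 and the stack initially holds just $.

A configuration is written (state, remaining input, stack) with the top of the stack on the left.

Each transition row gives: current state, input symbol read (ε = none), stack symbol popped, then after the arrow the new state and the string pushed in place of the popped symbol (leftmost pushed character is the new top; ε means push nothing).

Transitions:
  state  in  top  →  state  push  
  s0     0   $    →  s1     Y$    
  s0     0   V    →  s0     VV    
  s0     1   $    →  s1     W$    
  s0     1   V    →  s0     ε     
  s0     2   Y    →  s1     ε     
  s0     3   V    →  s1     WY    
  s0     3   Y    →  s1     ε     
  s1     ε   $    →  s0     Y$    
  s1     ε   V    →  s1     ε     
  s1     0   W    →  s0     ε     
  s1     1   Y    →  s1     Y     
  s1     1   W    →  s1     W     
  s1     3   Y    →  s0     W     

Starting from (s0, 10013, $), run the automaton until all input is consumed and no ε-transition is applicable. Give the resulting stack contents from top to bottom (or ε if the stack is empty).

W$

(s0, 10013, $) ⊢ (s1, 0013, W$) ⊢ (s0, 013, $) ⊢ (s1, 13, Y$) ⊢ (s1, 3, Y$) ⊢ (s0, ε, W$)
All input consumed in state s0 with stack W$.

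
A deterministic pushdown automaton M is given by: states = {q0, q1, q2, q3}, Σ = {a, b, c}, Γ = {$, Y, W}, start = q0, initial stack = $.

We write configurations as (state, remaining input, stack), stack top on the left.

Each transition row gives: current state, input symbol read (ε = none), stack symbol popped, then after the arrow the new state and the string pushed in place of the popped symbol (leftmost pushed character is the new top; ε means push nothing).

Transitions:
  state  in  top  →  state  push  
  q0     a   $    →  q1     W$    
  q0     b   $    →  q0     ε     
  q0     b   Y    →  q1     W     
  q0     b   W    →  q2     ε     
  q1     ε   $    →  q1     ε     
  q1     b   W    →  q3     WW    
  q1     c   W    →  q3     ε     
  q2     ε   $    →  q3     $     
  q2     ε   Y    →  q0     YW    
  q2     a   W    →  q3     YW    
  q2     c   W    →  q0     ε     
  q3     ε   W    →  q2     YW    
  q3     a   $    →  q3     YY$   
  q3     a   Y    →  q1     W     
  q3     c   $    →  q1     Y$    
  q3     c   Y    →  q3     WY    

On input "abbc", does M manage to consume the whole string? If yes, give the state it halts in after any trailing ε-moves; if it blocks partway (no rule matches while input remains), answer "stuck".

q0

(q0, abbc, $)
  read a, top $: go to q1, push W$ → (q1, bbc, W$)
  read b, top W: go to q3, push WW → (q3, bc, WW$)
  ε-move, top W: go to q2, push YW → (q2, bc, YWW$)
  ε-move, top Y: go to q0, push YW → (q0, bc, YWWW$)
  read b, top Y: go to q1, push W → (q1, c, WWWW$)
  read c, top W: go to q3, push ε → (q3, ε, WWW$)
  ε-move, top W: go to q2, push YW → (q2, ε, YWWW$)
  ε-move, top Y: go to q0, push YW → (q0, ε, YWWWW$)
All input consumed; M is in state q0.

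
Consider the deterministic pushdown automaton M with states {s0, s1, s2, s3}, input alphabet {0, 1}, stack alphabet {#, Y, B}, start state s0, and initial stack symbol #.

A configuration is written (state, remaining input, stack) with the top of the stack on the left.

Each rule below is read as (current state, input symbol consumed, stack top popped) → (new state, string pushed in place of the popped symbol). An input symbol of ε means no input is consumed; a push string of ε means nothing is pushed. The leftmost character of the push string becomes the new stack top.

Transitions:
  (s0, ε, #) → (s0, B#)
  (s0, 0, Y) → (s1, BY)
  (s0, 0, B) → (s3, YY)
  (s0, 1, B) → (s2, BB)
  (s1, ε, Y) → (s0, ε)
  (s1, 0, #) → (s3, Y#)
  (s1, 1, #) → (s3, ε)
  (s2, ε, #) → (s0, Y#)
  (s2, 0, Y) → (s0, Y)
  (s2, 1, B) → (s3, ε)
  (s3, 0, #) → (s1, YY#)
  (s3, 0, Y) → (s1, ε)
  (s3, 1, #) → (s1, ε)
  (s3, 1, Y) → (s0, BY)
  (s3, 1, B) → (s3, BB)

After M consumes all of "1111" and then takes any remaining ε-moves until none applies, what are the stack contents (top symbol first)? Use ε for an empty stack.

(s0, 1111, #)
  ε-move, top #: go to s0, push B# → (s0, 1111, B#)
  read 1, top B: go to s2, push BB → (s2, 111, BB#)
  read 1, top B: go to s3, push ε → (s3, 11, B#)
  read 1, top B: go to s3, push BB → (s3, 1, BB#)
  read 1, top B: go to s3, push BB → (s3, ε, BBB#)
All input consumed in state s3 with stack BBB#.

BBB#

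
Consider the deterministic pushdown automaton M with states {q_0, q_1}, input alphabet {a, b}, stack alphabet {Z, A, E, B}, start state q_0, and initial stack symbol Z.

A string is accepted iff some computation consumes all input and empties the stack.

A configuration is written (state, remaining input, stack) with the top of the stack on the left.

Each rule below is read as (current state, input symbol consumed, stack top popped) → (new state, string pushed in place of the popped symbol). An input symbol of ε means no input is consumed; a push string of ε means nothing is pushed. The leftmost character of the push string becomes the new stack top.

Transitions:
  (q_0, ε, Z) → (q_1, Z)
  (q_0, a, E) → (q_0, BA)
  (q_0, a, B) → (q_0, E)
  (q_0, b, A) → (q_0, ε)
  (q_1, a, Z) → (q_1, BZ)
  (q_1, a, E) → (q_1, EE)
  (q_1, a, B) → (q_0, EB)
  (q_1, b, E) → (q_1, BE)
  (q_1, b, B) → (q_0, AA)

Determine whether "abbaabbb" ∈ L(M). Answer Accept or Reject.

(q_0, abbaabbb, Z)
  ε-move, top Z: go to q_1, push Z → (q_1, abbaabbb, Z)
  read a, top Z: go to q_1, push BZ → (q_1, bbaabbb, BZ)
  read b, top B: go to q_0, push AA → (q_0, baabbb, AAZ)
  read b, top A: go to q_0, push ε → (q_0, aabbb, AZ)
No transition applies at (q_0, aabbb, AZ); input not fully consumed.

Reject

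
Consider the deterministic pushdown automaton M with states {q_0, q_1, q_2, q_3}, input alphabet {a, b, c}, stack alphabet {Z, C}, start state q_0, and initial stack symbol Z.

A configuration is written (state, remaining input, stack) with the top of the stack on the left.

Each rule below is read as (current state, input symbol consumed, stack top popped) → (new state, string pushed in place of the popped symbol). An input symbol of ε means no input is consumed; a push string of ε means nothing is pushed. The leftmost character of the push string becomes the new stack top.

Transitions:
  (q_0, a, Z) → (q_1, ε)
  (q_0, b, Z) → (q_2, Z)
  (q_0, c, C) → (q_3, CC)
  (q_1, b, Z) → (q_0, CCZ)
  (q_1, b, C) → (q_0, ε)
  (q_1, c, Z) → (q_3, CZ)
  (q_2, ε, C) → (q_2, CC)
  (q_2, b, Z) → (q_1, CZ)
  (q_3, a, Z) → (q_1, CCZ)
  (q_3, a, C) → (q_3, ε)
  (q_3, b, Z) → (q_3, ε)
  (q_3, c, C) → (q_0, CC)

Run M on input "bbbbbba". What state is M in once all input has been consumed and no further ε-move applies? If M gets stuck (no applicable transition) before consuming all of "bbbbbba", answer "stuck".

(q_0, bbbbbba, Z)
  read b, top Z: go to q_2, push Z → (q_2, bbbbba, Z)
  read b, top Z: go to q_1, push CZ → (q_1, bbbba, CZ)
  read b, top C: go to q_0, push ε → (q_0, bbba, Z)
  read b, top Z: go to q_2, push Z → (q_2, bba, Z)
  read b, top Z: go to q_1, push CZ → (q_1, ba, CZ)
  read b, top C: go to q_0, push ε → (q_0, a, Z)
  read a, top Z: go to q_1, push ε → (q_1, ε, ε)
All input consumed; M is in state q_1.

q_1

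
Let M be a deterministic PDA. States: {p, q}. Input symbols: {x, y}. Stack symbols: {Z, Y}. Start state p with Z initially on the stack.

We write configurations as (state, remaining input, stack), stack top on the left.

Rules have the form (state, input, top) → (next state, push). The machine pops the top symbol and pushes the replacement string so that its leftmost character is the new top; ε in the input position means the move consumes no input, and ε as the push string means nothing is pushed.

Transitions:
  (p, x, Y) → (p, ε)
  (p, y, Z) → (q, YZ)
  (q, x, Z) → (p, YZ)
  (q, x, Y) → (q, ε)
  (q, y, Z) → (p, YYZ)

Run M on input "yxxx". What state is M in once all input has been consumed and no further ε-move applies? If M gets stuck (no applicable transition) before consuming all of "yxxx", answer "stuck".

(p, yxxx, Z) ⊢ (q, xxx, YZ) ⊢ (q, xx, Z) ⊢ (p, x, YZ) ⊢ (p, ε, Z)
All input consumed; M is in state p.

p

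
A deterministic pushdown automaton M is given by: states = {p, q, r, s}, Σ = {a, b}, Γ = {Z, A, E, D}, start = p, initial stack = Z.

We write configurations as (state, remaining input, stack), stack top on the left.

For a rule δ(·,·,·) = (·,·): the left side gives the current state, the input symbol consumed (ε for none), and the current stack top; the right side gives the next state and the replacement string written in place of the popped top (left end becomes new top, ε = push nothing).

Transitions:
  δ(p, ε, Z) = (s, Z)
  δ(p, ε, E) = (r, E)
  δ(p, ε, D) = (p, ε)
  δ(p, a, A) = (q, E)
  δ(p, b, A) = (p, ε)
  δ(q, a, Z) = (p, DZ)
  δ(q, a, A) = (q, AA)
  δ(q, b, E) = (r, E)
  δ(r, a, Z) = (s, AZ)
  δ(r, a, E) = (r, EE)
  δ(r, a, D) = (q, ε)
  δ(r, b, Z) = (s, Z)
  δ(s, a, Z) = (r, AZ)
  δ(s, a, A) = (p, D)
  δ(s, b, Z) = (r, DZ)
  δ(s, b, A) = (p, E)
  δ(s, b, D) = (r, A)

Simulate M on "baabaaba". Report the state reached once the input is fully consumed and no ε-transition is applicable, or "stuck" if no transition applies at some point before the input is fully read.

(p, baabaaba, Z)
  ε-move, top Z: go to s, push Z → (s, baabaaba, Z)
  read b, top Z: go to r, push DZ → (r, aabaaba, DZ)
  read a, top D: go to q, push ε → (q, abaaba, Z)
  read a, top Z: go to p, push DZ → (p, baaba, DZ)
  ε-move, top D: go to p, push ε → (p, baaba, Z)
  ε-move, top Z: go to s, push Z → (s, baaba, Z)
  read b, top Z: go to r, push DZ → (r, aaba, DZ)
  read a, top D: go to q, push ε → (q, aba, Z)
  read a, top Z: go to p, push DZ → (p, ba, DZ)
  ε-move, top D: go to p, push ε → (p, ba, Z)
  ε-move, top Z: go to s, push Z → (s, ba, Z)
  read b, top Z: go to r, push DZ → (r, a, DZ)
  read a, top D: go to q, push ε → (q, ε, Z)
All input consumed; M is in state q.

q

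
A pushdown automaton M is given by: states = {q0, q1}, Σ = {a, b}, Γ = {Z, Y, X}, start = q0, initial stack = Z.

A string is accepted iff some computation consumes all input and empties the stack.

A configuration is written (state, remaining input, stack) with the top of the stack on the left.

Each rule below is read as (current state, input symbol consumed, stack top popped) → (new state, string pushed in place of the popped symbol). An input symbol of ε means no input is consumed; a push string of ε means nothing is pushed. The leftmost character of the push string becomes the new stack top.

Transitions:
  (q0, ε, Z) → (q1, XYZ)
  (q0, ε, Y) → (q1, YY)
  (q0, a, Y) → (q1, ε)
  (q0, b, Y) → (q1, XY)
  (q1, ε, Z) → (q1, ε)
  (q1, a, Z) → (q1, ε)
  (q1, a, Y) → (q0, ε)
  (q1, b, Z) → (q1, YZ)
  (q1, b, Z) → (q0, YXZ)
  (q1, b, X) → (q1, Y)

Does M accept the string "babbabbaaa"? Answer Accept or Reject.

Accept

One accepting computation: (q0, babbabbaaa, Z) ⊢ (q1, babbabbaaa, XYZ) ⊢ (q1, abbabbaaa, YYZ) ⊢ (q0, bbabbaaa, YZ) ⊢ (q1, babbaaa, XYZ) ⊢ (q1, abbaaa, YYZ) ⊢ (q0, bbaaa, YZ) ⊢ (q1, baaa, XYZ) ⊢ (q1, aaa, YYZ) ⊢ (q0, aa, YZ) ⊢ (q1, a, Z) ⊢ (q1, ε, ε)
All input consumed and the stack is empty.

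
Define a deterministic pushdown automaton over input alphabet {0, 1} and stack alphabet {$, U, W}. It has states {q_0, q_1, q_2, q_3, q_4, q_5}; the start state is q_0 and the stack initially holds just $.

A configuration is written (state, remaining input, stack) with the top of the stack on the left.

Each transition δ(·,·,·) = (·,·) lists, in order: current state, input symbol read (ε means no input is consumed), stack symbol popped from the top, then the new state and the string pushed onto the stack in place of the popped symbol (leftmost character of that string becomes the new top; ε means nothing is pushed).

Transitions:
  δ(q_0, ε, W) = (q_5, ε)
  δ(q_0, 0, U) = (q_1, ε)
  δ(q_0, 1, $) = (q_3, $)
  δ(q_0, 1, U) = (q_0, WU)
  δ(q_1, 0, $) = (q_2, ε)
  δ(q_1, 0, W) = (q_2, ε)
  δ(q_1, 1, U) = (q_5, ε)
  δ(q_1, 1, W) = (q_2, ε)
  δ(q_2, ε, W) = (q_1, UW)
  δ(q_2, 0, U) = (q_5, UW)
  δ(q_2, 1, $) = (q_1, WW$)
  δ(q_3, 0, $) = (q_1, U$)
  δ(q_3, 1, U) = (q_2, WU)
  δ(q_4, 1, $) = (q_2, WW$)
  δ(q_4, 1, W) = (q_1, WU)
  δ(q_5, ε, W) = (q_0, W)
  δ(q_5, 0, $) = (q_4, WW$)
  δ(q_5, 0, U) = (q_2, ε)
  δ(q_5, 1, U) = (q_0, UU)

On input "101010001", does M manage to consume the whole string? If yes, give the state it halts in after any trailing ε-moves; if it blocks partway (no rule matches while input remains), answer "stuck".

q_5

(q_0, 101010001, $)
  read 1, top $: go to q_3, push $ → (q_3, 01010001, $)
  read 0, top $: go to q_1, push U$ → (q_1, 1010001, U$)
  read 1, top U: go to q_5, push ε → (q_5, 010001, $)
  read 0, top $: go to q_4, push WW$ → (q_4, 10001, WW$)
  read 1, top W: go to q_1, push WU → (q_1, 0001, WUW$)
  read 0, top W: go to q_2, push ε → (q_2, 001, UW$)
  read 0, top U: go to q_5, push UW → (q_5, 01, UWW$)
  read 0, top U: go to q_2, push ε → (q_2, 1, WW$)
  ε-move, top W: go to q_1, push UW → (q_1, 1, UWW$)
  read 1, top U: go to q_5, push ε → (q_5, ε, WW$)
  ε-move, top W: go to q_0, push W → (q_0, ε, WW$)
  ε-move, top W: go to q_5, push ε → (q_5, ε, W$)
  ε-move, top W: go to q_0, push W → (q_0, ε, W$)
  ε-move, top W: go to q_5, push ε → (q_5, ε, $)
All input consumed; M is in state q_5.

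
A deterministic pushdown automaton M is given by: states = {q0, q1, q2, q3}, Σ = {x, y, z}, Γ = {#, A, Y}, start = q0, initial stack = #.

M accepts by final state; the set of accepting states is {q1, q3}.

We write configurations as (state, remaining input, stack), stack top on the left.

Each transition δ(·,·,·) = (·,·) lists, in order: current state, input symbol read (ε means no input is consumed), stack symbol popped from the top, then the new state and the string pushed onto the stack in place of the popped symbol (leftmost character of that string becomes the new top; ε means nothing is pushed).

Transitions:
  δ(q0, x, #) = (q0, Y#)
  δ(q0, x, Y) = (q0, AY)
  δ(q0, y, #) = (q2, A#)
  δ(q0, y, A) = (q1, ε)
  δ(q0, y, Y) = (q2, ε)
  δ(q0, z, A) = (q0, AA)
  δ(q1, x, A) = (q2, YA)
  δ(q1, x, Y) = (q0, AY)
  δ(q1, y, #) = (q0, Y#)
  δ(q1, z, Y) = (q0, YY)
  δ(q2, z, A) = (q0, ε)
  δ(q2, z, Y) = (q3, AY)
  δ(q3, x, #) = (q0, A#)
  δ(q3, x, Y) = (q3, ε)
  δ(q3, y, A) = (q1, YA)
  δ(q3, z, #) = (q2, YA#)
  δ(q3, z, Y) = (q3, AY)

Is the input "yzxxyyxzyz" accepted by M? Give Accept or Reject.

Reject

(q0, yzxxyyxzyz, #)
  read y, top #: go to q2, push A# → (q2, zxxyyxzyz, A#)
  read z, top A: go to q0, push ε → (q0, xxyyxzyz, #)
  read x, top #: go to q0, push Y# → (q0, xyyxzyz, Y#)
  read x, top Y: go to q0, push AY → (q0, yyxzyz, AY#)
  read y, top A: go to q1, push ε → (q1, yxzyz, Y#)
No transition applies at (q1, yxzyz, Y#); input not fully consumed.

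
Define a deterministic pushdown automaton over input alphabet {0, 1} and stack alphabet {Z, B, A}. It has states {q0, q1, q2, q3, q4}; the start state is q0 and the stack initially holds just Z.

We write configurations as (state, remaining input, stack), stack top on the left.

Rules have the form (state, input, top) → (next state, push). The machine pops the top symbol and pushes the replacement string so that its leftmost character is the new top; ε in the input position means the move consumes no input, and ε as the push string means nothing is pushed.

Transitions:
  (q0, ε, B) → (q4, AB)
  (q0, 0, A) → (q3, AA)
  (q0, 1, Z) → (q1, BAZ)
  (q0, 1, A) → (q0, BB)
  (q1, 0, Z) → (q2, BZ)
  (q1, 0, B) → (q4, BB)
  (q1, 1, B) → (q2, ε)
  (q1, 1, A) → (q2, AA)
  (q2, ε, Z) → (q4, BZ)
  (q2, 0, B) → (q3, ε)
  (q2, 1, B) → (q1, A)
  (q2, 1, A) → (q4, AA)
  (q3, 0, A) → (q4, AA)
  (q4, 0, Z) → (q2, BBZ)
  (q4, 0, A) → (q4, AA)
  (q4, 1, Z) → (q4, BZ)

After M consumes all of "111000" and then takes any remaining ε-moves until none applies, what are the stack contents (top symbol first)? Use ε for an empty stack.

AAAAAZ

(q0, 111000, Z)
  read 1, top Z: go to q1, push BAZ → (q1, 11000, BAZ)
  read 1, top B: go to q2, push ε → (q2, 1000, AZ)
  read 1, top A: go to q4, push AA → (q4, 000, AAZ)
  read 0, top A: go to q4, push AA → (q4, 00, AAAZ)
  read 0, top A: go to q4, push AA → (q4, 0, AAAAZ)
  read 0, top A: go to q4, push AA → (q4, ε, AAAAAZ)
All input consumed in state q4 with stack AAAAAZ.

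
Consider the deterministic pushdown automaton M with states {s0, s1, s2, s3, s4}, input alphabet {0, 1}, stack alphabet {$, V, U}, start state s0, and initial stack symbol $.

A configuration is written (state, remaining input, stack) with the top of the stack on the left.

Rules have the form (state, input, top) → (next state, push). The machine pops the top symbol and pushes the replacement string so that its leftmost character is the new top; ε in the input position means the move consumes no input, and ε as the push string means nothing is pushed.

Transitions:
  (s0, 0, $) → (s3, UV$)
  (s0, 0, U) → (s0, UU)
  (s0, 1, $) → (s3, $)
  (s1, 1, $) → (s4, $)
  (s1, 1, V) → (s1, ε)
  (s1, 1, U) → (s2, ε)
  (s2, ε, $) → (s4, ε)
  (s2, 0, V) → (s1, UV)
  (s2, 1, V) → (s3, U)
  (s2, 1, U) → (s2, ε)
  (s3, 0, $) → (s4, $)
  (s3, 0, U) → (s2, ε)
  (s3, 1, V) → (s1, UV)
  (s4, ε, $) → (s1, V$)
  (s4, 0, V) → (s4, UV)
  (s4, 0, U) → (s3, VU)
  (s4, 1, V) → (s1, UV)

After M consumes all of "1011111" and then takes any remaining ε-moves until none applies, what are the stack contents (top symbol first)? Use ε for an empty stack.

(s0, 1011111, $) ⊢ (s3, 011111, $) ⊢ (s4, 11111, $) ⊢ (s1, 11111, V$) ⊢ (s1, 1111, $) ⊢ (s4, 111, $) ⊢ (s1, 111, V$) ⊢ (s1, 11, $) ⊢ (s4, 1, $) ⊢ (s1, 1, V$) ⊢ (s1, ε, $)
All input consumed in state s1 with stack $.

$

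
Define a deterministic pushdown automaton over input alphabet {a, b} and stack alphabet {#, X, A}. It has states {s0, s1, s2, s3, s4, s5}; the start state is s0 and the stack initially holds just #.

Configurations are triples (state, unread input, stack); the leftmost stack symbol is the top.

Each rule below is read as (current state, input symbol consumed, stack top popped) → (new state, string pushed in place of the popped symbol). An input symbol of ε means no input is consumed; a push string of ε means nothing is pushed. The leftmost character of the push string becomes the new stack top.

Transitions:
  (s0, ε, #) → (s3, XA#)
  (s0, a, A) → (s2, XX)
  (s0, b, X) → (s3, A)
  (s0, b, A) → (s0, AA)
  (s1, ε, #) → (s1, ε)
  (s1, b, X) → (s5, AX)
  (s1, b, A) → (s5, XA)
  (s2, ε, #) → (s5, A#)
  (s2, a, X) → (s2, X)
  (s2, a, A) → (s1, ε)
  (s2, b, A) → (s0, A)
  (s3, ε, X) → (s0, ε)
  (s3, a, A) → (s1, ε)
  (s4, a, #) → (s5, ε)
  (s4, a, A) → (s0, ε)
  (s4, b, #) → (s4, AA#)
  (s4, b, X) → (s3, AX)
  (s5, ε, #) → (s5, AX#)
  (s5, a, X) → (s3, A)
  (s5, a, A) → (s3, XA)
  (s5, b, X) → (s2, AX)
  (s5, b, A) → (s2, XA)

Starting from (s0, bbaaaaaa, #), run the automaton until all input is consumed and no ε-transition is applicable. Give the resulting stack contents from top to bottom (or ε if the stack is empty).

XXAA#

(s0, bbaaaaaa, #)
  ε-move, top #: go to s3, push XA# → (s3, bbaaaaaa, XA#)
  ε-move, top X: go to s0, push ε → (s0, bbaaaaaa, A#)
  read b, top A: go to s0, push AA → (s0, baaaaaa, AA#)
  read b, top A: go to s0, push AA → (s0, aaaaaa, AAA#)
  read a, top A: go to s2, push XX → (s2, aaaaa, XXAA#)
  read a, top X: go to s2, push X → (s2, aaaa, XXAA#)
  read a, top X: go to s2, push X → (s2, aaa, XXAA#)
  read a, top X: go to s2, push X → (s2, aa, XXAA#)
  read a, top X: go to s2, push X → (s2, a, XXAA#)
  read a, top X: go to s2, push X → (s2, ε, XXAA#)
All input consumed in state s2 with stack XXAA#.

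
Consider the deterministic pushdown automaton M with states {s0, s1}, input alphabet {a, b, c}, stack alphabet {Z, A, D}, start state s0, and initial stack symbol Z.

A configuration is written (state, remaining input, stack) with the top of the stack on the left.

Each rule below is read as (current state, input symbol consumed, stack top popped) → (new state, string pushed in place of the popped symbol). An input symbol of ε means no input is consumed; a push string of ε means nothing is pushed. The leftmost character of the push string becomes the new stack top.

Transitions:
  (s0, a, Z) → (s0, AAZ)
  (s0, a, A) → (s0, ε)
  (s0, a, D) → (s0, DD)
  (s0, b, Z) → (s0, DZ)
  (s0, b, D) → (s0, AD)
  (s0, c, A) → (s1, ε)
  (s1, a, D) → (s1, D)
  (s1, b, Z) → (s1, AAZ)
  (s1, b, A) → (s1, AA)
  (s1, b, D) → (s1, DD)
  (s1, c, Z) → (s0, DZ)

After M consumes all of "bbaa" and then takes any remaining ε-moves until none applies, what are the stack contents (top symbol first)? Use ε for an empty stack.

(s0, bbaa, Z) ⊢ (s0, baa, DZ) ⊢ (s0, aa, ADZ) ⊢ (s0, a, DZ) ⊢ (s0, ε, DDZ)
All input consumed in state s0 with stack DDZ.

DDZ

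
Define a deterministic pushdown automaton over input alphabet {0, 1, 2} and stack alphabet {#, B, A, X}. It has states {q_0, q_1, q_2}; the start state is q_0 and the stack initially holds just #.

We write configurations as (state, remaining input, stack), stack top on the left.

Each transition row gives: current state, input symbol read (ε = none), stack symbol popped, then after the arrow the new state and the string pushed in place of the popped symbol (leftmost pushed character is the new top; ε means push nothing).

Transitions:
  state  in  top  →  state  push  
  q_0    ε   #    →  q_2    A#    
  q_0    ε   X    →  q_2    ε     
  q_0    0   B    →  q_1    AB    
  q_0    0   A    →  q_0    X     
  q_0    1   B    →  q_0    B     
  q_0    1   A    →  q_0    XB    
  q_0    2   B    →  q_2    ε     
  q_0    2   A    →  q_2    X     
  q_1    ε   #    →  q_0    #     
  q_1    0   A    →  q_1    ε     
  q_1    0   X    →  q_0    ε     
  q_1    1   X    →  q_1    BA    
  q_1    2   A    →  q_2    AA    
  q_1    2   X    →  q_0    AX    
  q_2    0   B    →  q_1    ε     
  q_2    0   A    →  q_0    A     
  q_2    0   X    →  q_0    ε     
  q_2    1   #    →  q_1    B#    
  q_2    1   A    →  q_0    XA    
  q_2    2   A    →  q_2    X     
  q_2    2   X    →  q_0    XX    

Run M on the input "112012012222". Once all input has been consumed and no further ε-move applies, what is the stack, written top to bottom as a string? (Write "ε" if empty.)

X#

(q_0, 112012012222, #)
  ε-move, top #: go to q_2, push A# → (q_2, 112012012222, A#)
  read 1, top A: go to q_0, push XA → (q_0, 12012012222, XA#)
  ε-move, top X: go to q_2, push ε → (q_2, 12012012222, A#)
  read 1, top A: go to q_0, push XA → (q_0, 2012012222, XA#)
  ε-move, top X: go to q_2, push ε → (q_2, 2012012222, A#)
  read 2, top A: go to q_2, push X → (q_2, 012012222, X#)
  read 0, top X: go to q_0, push ε → (q_0, 12012222, #)
  ε-move, top #: go to q_2, push A# → (q_2, 12012222, A#)
  read 1, top A: go to q_0, push XA → (q_0, 2012222, XA#)
  ε-move, top X: go to q_2, push ε → (q_2, 2012222, A#)
  read 2, top A: go to q_2, push X → (q_2, 012222, X#)
  read 0, top X: go to q_0, push ε → (q_0, 12222, #)
  ε-move, top #: go to q_2, push A# → (q_2, 12222, A#)
  read 1, top A: go to q_0, push XA → (q_0, 2222, XA#)
  ε-move, top X: go to q_2, push ε → (q_2, 2222, A#)
  read 2, top A: go to q_2, push X → (q_2, 222, X#)
  read 2, top X: go to q_0, push XX → (q_0, 22, XX#)
  ε-move, top X: go to q_2, push ε → (q_2, 22, X#)
  read 2, top X: go to q_0, push XX → (q_0, 2, XX#)
  ε-move, top X: go to q_2, push ε → (q_2, 2, X#)
  read 2, top X: go to q_0, push XX → (q_0, ε, XX#)
  ε-move, top X: go to q_2, push ε → (q_2, ε, X#)
All input consumed in state q_2 with stack X#.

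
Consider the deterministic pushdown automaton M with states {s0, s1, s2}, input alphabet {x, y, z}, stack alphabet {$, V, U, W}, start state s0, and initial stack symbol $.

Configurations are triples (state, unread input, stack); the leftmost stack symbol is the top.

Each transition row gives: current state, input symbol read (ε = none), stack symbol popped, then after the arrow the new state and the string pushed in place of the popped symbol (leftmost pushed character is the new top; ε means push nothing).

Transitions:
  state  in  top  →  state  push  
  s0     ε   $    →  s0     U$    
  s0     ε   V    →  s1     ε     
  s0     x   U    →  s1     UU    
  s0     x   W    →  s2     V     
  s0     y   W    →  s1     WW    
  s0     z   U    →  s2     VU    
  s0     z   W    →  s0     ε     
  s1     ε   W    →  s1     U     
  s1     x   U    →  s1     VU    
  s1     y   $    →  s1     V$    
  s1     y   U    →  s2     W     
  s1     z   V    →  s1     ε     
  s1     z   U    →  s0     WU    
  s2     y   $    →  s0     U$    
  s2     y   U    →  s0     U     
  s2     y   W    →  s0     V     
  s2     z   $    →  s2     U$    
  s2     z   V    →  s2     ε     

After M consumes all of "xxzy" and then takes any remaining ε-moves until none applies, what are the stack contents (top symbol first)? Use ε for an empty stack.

(s0, xxzy, $)
  ε-move, top $: go to s0, push U$ → (s0, xxzy, U$)
  read x, top U: go to s1, push UU → (s1, xzy, UU$)
  read x, top U: go to s1, push VU → (s1, zy, VUU$)
  read z, top V: go to s1, push ε → (s1, y, UU$)
  read y, top U: go to s2, push W → (s2, ε, WU$)
All input consumed in state s2 with stack WU$.

WU$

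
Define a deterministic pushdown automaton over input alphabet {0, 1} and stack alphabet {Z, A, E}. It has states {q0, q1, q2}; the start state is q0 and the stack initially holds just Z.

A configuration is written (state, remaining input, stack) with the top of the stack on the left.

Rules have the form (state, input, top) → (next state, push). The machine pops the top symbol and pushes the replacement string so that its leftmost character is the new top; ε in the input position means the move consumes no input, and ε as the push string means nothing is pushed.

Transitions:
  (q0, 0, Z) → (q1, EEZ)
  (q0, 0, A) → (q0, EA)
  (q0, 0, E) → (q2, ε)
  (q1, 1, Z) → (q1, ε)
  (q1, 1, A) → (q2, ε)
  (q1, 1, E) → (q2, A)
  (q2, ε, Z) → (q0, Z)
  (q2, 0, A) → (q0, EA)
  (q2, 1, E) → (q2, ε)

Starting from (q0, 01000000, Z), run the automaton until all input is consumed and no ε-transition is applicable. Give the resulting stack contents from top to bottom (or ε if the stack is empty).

AEZ

(q0, 01000000, Z)
  read 0, top Z: go to q1, push EEZ → (q1, 1000000, EEZ)
  read 1, top E: go to q2, push A → (q2, 000000, AEZ)
  read 0, top A: go to q0, push EA → (q0, 00000, EAEZ)
  read 0, top E: go to q2, push ε → (q2, 0000, AEZ)
  read 0, top A: go to q0, push EA → (q0, 000, EAEZ)
  read 0, top E: go to q2, push ε → (q2, 00, AEZ)
  read 0, top A: go to q0, push EA → (q0, 0, EAEZ)
  read 0, top E: go to q2, push ε → (q2, ε, AEZ)
All input consumed in state q2 with stack AEZ.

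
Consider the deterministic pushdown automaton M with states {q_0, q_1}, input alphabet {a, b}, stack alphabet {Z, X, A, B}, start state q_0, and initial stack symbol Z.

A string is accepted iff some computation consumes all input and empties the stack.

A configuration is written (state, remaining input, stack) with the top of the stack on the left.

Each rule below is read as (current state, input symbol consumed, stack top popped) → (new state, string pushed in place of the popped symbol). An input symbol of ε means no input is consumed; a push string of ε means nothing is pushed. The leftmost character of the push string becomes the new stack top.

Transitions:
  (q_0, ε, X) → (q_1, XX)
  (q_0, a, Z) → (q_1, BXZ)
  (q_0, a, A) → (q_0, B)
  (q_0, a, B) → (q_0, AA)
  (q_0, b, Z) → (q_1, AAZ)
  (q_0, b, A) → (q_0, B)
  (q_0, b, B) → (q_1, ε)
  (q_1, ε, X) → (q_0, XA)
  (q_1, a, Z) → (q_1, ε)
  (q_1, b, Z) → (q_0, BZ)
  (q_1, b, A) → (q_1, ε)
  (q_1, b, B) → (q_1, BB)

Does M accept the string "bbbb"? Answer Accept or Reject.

Reject

(q_0, bbbb, Z) ⊢ (q_1, bbb, AAZ) ⊢ (q_1, bb, AZ) ⊢ (q_1, b, Z) ⊢ (q_0, ε, BZ)
All input consumed; stack is BZ, not empty, and no further ε-move applies.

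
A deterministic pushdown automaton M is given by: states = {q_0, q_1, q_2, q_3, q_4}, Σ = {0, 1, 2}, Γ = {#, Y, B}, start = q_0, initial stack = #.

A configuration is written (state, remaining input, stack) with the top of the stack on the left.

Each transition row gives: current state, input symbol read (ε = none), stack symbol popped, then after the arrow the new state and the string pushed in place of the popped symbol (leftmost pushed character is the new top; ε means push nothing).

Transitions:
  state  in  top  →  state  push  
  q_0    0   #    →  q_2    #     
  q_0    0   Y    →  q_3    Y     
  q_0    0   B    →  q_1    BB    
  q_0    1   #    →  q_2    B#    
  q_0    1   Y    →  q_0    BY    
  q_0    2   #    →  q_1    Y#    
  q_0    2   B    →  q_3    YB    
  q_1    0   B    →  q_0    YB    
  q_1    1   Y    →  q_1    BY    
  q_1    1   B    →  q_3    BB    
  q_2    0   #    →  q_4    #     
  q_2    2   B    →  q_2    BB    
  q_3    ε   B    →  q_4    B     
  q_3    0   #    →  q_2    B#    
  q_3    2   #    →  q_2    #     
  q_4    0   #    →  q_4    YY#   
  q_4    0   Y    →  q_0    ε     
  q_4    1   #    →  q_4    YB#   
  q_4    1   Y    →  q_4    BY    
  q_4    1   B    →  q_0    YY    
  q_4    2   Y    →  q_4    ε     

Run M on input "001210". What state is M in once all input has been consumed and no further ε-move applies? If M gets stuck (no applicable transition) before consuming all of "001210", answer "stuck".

(q_0, 001210, #)
  read 0, top #: go to q_2, push # → (q_2, 01210, #)
  read 0, top #: go to q_4, push # → (q_4, 1210, #)
  read 1, top #: go to q_4, push YB# → (q_4, 210, YB#)
  read 2, top Y: go to q_4, push ε → (q_4, 10, B#)
  read 1, top B: go to q_0, push YY → (q_0, 0, YY#)
  read 0, top Y: go to q_3, push Y → (q_3, ε, YY#)
All input consumed; M is in state q_3.

q_3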